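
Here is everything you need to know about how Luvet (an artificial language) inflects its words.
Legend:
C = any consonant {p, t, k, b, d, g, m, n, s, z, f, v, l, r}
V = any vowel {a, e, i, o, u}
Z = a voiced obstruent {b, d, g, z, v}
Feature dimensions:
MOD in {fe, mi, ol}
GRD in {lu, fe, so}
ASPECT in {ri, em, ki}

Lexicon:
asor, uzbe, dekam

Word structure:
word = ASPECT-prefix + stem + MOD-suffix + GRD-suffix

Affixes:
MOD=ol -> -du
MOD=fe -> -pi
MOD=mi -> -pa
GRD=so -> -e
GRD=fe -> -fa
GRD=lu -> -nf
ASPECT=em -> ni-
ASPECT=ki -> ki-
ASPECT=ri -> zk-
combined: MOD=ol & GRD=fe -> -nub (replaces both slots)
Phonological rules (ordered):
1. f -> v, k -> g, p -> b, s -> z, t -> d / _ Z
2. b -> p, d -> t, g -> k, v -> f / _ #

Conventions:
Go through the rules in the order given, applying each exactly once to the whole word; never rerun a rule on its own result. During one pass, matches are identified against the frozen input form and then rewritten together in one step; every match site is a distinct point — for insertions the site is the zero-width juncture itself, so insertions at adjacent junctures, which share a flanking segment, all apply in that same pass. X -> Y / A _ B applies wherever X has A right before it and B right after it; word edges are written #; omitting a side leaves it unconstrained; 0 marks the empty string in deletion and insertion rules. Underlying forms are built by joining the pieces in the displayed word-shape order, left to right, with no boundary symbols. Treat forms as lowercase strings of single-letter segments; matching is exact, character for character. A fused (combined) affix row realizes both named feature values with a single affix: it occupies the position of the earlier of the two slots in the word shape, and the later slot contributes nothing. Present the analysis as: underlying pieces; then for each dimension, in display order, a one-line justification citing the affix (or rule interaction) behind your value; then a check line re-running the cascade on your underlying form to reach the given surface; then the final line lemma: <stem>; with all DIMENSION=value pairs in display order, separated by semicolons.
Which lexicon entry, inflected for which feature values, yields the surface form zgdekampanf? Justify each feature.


underlying: zk-dekam-pa-nf
MOD=mi - signalled by the affix -pa
GRD=lu - signalled by the affix -nf
ASPECT=ri - signalled by the affix zk-
check: zkdekampanf -> zgdekampanf -> zgdekampanf
lemma: dekam; MOD=mi; GRD=lu; ASPECT=ri


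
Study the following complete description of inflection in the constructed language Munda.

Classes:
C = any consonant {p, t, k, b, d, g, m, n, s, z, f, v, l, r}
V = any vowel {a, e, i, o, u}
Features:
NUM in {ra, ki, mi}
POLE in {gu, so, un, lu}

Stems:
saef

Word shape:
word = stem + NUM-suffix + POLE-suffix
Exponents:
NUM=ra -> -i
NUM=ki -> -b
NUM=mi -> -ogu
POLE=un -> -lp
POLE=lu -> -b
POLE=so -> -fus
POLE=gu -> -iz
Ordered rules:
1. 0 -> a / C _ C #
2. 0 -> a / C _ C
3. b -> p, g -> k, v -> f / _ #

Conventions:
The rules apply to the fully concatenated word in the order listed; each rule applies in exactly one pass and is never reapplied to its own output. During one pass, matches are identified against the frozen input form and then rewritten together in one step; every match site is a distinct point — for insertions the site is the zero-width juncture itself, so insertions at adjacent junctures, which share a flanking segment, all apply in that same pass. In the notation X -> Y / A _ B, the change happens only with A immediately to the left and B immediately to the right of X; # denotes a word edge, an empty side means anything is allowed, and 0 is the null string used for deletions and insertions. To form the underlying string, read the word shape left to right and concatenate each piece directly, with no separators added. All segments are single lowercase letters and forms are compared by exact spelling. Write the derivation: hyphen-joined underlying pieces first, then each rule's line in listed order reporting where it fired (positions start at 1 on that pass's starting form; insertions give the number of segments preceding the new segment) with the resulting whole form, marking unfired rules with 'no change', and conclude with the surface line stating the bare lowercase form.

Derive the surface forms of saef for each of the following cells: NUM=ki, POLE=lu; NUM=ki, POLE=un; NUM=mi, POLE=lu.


cell NUM=ki, POLE=lu:
underlying: saef-b-b
1. 0 -> a / C _ C #: inserts after position(s) 5: saefbab
2. 0 -> a / C _ C: inserts after position(s) 4: saefabab
3. b -> p, g -> k, v -> f / _ #: fires at position(s) 8: saefabap
surface: saefabap

cell NUM=ki, POLE=un:
underlying: saef-b-lp
1. 0 -> a / C _ C #: inserts after position(s) 6: saefblap
2. 0 -> a / C _ C: inserts after position(s) 4, 5: saefabalap
3. b -> p, g -> k, v -> f / _ #: no change
surface: saefabalap

cell NUM=mi, POLE=lu:
underlying: saef-ogu-b
1. 0 -> a / C _ C #: no change
2. 0 -> a / C _ C: no change
3. b -> p, g -> k, v -> f / _ #: fires at position(s) 8: saefogup
surface: saefogup


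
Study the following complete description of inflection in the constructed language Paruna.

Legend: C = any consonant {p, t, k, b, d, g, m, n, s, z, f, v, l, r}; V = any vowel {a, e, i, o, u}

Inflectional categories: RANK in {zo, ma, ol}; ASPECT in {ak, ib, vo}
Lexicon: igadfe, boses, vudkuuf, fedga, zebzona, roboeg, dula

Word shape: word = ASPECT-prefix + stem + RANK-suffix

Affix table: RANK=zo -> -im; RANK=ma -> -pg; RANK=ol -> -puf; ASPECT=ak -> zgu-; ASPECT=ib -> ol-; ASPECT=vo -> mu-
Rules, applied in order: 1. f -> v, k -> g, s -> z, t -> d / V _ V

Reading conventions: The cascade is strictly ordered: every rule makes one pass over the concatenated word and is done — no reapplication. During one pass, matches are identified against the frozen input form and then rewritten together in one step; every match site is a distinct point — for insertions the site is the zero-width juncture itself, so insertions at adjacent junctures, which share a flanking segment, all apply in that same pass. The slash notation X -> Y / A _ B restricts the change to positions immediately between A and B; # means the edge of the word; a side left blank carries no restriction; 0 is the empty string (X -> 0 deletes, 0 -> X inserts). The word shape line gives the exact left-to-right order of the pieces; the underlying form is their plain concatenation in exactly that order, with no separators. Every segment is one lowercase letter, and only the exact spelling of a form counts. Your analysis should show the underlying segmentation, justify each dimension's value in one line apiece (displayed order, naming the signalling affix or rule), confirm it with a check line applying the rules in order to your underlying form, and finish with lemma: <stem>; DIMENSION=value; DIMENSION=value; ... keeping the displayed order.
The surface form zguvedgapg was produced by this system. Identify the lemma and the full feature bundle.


underlying: zgu-fedga-pg
RANK=ma - signalled by the affix -pg
ASPECT=ak - signalled by the affix zgu-
check: zgufedgapg -> zguvedgapg
lemma: fedga; RANK=ma; ASPECT=ak


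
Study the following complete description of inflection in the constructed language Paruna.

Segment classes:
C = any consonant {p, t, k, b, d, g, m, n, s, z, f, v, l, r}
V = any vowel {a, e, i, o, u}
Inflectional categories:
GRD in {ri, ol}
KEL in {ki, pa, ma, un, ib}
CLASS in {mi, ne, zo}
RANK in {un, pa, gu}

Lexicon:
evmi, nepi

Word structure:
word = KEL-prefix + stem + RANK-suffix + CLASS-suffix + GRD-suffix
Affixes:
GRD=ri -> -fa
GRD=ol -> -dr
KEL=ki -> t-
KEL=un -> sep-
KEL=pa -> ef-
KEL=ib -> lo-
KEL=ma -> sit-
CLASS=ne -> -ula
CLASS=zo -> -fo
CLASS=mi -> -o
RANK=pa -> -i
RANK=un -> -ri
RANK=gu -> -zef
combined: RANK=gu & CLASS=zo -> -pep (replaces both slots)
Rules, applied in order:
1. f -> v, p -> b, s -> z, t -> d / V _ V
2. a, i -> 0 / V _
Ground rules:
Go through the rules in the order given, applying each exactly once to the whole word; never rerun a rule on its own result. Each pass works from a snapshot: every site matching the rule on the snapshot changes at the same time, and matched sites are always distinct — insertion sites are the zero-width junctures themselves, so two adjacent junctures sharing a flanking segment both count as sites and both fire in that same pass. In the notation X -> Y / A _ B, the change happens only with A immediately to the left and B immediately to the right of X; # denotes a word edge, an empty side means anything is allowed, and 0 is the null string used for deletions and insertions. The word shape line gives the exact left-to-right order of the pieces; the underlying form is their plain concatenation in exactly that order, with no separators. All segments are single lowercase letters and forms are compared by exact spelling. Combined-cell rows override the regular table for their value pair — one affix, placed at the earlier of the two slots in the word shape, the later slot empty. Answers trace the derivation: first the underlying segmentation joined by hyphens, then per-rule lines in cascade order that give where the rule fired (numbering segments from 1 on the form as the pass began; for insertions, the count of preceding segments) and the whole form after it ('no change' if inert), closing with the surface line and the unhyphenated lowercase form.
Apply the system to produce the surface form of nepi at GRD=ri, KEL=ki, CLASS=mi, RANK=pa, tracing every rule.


underlying: t-nepi-i-o-fa
1. f -> v, p -> b, s -> z, t -> d / V _ V: fires at position(s) 4, 8: tnebiiova
2. a, i -> 0 / V _: fires at position(s) 6: tnebiova
surface: tnebiova


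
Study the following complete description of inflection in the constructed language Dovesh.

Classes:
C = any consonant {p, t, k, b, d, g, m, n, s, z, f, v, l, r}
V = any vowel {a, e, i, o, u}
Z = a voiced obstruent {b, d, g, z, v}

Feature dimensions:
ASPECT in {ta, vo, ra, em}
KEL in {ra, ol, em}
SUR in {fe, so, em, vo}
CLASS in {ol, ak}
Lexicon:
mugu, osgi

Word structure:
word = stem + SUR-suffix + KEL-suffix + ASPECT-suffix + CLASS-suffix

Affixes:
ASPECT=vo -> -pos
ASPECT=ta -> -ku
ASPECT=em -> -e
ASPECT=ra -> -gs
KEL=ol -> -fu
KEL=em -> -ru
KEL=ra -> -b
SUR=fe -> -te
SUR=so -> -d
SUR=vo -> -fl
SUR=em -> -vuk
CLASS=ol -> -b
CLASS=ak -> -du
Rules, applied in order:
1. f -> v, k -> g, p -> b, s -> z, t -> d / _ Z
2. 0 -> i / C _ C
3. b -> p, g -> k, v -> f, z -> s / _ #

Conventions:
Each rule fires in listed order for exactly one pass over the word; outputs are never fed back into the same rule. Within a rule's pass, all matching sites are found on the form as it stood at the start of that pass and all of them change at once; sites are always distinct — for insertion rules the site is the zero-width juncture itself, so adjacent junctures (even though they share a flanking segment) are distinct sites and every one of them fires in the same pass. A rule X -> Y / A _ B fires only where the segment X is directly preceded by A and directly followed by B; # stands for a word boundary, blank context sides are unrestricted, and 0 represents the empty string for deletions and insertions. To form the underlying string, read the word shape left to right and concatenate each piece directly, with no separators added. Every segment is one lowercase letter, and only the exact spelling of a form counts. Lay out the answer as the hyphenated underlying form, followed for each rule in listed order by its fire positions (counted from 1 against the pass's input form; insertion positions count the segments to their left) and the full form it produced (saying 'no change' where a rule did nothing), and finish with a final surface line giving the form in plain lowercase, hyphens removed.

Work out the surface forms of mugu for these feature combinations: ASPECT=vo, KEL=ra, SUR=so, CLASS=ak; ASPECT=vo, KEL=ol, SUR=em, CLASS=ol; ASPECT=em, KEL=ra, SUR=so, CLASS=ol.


cell ASPECT=vo, KEL=ra, SUR=so, CLASS=ak:
underlying: mugu-d-b-pos-du
1. f -> v, k -> g, p -> b, s -> z, t -> d / _ Z: fires at position(s) 9: mugudbpozdu
2. 0 -> i / C _ C: inserts after position(s) 5, 6, 9: mugudibipozidu
3. b -> p, g -> k, v -> f, z -> s / _ #: no change
surface: mugudibipozidu

cell ASPECT=vo, KEL=ol, SUR=em, CLASS=ol:
underlying: mugu-vuk-fu-pos-b
1. f -> v, k -> g, p -> b, s -> z, t -> d / _ Z: fires at position(s) 12: muguvukfupozb
2. 0 -> i / C _ C: inserts after position(s) 7, 12: muguvukifupozib
3. b -> p, g -> k, v -> f, z -> s / _ #: fires at position(s) 15: muguvukifupozip
surface: muguvukifupozip

cell ASPECT=em, KEL=ra, SUR=so, CLASS=ol:
underlying: mugu-d-b-e-b
1. f -> v, k -> g, p -> b, s -> z, t -> d / _ Z: no change
2. 0 -> i / C _ C: inserts after position(s) 5: mugudibeb
3. b -> p, g -> k, v -> f, z -> s / _ #: fires at position(s) 9: mugudibep
surface: mugudibep


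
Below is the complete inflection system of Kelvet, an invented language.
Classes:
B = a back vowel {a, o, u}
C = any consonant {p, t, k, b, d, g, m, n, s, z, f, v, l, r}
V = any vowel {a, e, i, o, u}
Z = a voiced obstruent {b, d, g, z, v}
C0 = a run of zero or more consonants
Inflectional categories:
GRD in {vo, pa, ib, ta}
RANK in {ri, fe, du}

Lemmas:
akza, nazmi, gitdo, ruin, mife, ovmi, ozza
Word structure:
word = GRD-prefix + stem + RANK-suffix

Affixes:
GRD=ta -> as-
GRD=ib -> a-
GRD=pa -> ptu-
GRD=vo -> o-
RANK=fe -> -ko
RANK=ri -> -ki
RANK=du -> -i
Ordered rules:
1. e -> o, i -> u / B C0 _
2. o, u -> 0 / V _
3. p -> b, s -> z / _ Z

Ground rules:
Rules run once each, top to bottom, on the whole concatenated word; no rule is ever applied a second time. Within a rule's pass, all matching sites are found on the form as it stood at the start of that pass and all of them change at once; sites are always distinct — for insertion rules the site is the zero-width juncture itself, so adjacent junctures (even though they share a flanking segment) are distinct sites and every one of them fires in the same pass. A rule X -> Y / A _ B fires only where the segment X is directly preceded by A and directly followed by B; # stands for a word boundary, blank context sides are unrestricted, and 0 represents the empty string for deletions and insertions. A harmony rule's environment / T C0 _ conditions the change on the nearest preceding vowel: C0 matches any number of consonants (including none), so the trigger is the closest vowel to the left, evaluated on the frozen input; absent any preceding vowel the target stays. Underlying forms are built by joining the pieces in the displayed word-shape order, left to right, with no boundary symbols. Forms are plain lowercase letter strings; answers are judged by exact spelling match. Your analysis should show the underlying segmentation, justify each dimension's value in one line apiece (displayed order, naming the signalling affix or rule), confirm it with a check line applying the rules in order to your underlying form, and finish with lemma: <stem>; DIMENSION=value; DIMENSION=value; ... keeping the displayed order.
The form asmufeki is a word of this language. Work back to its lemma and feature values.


underlying: as-mife-ki
GRD=ta - signalled by the affix as-
RANK=ri - signalled by the affix -ki
check: asmifeki -> asmufeki -> asmufeki -> asmufeki
lemma: mife; GRD=ta; RANK=ri


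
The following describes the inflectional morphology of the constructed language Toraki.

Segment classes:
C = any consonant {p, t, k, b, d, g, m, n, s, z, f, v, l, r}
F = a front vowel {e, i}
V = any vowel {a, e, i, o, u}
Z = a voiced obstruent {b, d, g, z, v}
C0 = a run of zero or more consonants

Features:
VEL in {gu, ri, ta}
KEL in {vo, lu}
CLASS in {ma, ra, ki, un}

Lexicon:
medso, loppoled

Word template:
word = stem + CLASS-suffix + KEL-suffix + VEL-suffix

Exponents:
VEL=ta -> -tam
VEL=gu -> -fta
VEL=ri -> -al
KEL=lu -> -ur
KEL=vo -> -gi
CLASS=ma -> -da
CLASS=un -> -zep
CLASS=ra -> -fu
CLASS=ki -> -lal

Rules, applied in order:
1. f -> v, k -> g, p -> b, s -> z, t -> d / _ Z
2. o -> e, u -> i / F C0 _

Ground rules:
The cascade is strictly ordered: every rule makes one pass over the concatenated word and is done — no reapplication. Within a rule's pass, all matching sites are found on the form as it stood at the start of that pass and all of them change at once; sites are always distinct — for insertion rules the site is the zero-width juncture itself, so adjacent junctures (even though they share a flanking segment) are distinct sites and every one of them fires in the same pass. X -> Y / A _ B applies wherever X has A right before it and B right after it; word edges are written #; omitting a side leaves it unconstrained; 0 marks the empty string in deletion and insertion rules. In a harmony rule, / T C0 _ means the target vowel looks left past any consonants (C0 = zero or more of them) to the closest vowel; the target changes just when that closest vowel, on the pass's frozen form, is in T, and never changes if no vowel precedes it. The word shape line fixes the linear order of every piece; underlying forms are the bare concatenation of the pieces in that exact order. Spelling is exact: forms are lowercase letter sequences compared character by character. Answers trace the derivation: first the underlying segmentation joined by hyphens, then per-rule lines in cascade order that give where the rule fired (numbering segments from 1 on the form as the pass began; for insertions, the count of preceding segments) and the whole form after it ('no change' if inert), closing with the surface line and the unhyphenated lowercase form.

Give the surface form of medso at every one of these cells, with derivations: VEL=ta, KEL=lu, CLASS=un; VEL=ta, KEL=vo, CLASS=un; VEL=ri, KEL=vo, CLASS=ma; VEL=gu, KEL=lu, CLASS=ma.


cell VEL=ta, KEL=lu, CLASS=un:
underlying: medso-zep-ur-tam
1. f -> v, k -> g, p -> b, s -> z, t -> d / _ Z: no change
2. o -> e, u -> i / F C0 _: fires at position(s) 5, 9: medsezepirtam
surface: medsezepirtam

cell VEL=ta, KEL=vo, CLASS=un:
underlying: medso-zep-gi-tam
1. f -> v, k -> g, p -> b, s -> z, t -> d / _ Z: fires at position(s) 8: medsozebgitam
2. o -> e, u -> i / F C0 _: fires at position(s) 5: medsezebgitam
surface: medsezebgitam

cell VEL=ri, KEL=vo, CLASS=ma:
underlying: medso-da-gi-al
1. f -> v, k -> g, p -> b, s -> z, t -> d / _ Z: no change
2. o -> e, u -> i / F C0 _: fires at position(s) 5: medsedagial
surface: medsedagial

cell VEL=gu, KEL=lu, CLASS=ma:
underlying: medso-da-ur-fta
1. f -> v, k -> g, p -> b, s -> z, t -> d / _ Z: no change
2. o -> e, u -> i / F C0 _: fires at position(s) 5: medsedaurfta
surface: medsedaurfta


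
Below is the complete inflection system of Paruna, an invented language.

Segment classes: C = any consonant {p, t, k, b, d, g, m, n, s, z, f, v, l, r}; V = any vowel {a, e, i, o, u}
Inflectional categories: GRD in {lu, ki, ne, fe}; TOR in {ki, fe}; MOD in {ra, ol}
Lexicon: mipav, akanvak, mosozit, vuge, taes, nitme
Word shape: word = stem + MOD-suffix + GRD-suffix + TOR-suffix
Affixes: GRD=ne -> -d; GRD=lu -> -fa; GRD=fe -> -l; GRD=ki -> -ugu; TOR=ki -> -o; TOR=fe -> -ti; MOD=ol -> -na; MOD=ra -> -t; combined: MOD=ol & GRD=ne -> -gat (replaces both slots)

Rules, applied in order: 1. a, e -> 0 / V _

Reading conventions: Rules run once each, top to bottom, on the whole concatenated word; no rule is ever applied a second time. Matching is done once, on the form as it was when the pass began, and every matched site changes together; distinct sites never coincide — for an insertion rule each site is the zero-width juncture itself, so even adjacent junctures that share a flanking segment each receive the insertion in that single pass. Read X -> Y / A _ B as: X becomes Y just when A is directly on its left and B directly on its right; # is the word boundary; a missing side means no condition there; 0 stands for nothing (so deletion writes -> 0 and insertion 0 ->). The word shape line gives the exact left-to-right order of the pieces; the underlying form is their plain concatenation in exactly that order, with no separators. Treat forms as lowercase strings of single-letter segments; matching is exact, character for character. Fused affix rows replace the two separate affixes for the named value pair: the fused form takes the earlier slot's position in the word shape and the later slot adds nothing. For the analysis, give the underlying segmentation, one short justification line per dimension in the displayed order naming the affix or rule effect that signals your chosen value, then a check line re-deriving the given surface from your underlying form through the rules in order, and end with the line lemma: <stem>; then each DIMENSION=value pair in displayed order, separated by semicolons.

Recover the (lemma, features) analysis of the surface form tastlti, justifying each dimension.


underlying: taes-t-l-ti
GRD=fe - signalled by the affix -l
TOR=fe - signalled by the affix -ti
MOD=ra - signalled by the affix -t
check: taestlti -> tastlti
lemma: taes; GRD=fe; TOR=fe; MOD=ra


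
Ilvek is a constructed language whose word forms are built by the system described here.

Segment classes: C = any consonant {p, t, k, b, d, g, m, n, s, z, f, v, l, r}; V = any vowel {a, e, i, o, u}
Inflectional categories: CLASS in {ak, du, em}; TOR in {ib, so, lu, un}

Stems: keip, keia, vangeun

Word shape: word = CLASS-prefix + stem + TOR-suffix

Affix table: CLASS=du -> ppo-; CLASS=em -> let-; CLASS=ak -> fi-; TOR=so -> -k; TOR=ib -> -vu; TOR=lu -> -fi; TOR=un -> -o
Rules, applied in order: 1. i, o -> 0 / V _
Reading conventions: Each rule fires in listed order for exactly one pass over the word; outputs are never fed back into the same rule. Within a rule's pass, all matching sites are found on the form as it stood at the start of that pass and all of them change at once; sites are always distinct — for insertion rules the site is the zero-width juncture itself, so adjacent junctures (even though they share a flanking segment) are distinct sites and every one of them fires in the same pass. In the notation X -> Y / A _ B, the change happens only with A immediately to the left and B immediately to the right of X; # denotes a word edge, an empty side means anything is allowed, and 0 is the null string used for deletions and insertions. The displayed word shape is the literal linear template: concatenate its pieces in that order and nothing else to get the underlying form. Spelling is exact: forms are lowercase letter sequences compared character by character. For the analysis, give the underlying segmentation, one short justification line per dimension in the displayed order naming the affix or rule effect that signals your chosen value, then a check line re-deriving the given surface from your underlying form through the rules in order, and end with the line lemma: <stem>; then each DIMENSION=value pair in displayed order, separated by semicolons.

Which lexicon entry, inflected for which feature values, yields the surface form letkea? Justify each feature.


underlying: let-keia-o
CLASS=em - signalled by the affix let-
TOR=un - signalled by the affix -o
check: letkeiao -> letkea
lemma: keia; CLASS=em; TOR=un


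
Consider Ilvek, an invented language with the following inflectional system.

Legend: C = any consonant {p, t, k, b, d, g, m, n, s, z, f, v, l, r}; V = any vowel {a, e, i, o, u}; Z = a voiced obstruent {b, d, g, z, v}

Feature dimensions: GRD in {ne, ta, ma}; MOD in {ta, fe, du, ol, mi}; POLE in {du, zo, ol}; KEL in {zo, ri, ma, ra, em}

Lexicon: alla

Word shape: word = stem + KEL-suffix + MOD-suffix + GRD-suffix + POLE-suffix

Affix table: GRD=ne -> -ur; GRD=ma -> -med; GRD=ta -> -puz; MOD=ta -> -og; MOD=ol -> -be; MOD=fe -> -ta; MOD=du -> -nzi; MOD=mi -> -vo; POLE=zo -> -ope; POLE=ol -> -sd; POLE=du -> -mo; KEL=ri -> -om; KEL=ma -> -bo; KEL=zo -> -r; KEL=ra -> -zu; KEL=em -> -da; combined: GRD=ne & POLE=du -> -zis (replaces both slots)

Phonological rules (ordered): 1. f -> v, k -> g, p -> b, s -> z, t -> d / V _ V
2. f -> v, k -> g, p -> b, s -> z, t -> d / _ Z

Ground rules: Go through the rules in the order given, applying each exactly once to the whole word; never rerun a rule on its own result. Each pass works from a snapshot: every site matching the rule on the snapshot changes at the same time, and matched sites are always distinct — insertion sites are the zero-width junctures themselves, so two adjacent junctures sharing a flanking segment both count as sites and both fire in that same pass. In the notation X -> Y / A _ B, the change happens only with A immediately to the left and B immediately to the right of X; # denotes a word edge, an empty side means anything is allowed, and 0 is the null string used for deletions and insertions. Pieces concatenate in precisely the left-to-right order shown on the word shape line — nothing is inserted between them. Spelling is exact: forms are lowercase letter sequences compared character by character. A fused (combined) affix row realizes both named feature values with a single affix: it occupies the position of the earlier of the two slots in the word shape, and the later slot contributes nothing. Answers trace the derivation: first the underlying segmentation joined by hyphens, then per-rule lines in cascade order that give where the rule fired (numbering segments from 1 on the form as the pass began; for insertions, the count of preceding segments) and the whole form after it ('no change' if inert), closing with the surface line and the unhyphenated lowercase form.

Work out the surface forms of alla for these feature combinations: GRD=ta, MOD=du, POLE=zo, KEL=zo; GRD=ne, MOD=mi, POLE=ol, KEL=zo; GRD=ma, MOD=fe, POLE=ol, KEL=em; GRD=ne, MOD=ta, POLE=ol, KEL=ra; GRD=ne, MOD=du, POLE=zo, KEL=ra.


cell GRD=ta, MOD=du, POLE=zo, KEL=zo:
underlying: alla-r-nzi-puz-ope
1. f -> v, k -> g, p -> b, s -> z, t -> d / V _ V: fires at position(s) 9, 13: allarnzibuzobe
2. f -> v, k -> g, p -> b, s -> z, t -> d / _ Z: no change
surface: allarnzibuzobe

cell GRD=ne, MOD=mi, POLE=ol, KEL=zo:
underlying: alla-r-vo-ur-sd
1. f -> v, k -> g, p -> b, s -> z, t -> d / V _ V: no change
2. f -> v, k -> g, p -> b, s -> z, t -> d / _ Z: fires at position(s) 10: allarvourzd
surface: allarvourzd

cell GRD=ma, MOD=fe, POLE=ol, KEL=em:
underlying: alla-da-ta-med-sd
1. f -> v, k -> g, p -> b, s -> z, t -> d / V _ V: fires at position(s) 7: alladadamedsd
2. f -> v, k -> g, p -> b, s -> z, t -> d / _ Z: fires at position(s) 12: alladadamedzd
surface: alladadamedzd

cell GRD=ne, MOD=ta, POLE=ol, KEL=ra:
underlying: alla-zu-og-ur-sd
1. f -> v, k -> g, p -> b, s -> z, t -> d / V _ V: no change
2. f -> v, k -> g, p -> b, s -> z, t -> d / _ Z: fires at position(s) 11: allazuogurzd
surface: allazuogurzd

cell GRD=ne, MOD=du, POLE=zo, KEL=ra:
underlying: alla-zu-nzi-ur-ope
1. f -> v, k -> g, p -> b, s -> z, t -> d / V _ V: fires at position(s) 13: allazunziurobe
2. f -> v, k -> g, p -> b, s -> z, t -> d / _ Z: no change
surface: allazunziurobe


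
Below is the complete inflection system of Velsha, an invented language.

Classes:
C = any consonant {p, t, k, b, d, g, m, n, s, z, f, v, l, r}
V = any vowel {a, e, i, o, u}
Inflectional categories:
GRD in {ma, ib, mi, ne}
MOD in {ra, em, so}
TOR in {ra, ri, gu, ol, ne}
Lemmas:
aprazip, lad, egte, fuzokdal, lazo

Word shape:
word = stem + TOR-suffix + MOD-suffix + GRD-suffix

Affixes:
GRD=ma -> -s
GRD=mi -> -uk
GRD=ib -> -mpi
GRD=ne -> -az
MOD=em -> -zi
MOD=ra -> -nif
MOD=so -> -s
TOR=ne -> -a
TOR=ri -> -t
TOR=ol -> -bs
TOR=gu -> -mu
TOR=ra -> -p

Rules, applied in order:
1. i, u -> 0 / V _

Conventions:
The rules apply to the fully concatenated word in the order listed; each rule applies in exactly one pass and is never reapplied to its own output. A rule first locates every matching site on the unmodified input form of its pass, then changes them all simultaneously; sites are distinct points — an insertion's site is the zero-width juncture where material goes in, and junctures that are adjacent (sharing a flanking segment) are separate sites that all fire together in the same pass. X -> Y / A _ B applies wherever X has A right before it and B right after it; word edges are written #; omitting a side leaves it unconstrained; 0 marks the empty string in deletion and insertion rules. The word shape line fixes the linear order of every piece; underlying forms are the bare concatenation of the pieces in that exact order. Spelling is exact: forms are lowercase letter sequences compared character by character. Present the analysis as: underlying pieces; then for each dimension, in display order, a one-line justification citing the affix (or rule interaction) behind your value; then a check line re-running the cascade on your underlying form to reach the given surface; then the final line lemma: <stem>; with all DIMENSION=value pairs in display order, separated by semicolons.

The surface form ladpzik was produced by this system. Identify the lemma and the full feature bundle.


underlying: lad-p-zi-uk
GRD=mi - signalled by the affix -uk
MOD=em - signalled by the affix -zi
TOR=ra - signalled by the affix -p
check: ladpziuk -> ladpzik
lemma: lad; GRD=mi; MOD=em; TOR=ra


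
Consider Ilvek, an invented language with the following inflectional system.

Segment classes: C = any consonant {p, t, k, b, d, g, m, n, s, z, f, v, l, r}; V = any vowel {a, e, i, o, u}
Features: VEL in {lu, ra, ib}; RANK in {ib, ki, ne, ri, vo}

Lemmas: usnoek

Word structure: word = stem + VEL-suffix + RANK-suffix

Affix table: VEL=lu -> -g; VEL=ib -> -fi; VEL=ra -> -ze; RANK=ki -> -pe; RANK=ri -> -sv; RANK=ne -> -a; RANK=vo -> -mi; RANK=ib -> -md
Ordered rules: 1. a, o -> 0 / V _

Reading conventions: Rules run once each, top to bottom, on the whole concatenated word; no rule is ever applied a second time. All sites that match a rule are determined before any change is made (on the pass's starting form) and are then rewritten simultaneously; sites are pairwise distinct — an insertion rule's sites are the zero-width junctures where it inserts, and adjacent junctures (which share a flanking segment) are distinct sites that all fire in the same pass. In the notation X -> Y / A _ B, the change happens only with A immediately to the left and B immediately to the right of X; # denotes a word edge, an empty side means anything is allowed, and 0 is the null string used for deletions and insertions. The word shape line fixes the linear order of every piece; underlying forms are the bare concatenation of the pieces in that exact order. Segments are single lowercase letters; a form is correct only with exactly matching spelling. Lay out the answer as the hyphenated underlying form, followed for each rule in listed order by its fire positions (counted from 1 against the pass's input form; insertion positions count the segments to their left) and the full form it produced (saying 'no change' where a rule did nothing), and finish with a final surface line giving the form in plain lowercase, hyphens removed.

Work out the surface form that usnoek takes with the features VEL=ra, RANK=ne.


underlying: usnoek-ze-a
1. a, o -> 0 / V _: fires at position(s) 9: usnoekze
surface: usnoekze


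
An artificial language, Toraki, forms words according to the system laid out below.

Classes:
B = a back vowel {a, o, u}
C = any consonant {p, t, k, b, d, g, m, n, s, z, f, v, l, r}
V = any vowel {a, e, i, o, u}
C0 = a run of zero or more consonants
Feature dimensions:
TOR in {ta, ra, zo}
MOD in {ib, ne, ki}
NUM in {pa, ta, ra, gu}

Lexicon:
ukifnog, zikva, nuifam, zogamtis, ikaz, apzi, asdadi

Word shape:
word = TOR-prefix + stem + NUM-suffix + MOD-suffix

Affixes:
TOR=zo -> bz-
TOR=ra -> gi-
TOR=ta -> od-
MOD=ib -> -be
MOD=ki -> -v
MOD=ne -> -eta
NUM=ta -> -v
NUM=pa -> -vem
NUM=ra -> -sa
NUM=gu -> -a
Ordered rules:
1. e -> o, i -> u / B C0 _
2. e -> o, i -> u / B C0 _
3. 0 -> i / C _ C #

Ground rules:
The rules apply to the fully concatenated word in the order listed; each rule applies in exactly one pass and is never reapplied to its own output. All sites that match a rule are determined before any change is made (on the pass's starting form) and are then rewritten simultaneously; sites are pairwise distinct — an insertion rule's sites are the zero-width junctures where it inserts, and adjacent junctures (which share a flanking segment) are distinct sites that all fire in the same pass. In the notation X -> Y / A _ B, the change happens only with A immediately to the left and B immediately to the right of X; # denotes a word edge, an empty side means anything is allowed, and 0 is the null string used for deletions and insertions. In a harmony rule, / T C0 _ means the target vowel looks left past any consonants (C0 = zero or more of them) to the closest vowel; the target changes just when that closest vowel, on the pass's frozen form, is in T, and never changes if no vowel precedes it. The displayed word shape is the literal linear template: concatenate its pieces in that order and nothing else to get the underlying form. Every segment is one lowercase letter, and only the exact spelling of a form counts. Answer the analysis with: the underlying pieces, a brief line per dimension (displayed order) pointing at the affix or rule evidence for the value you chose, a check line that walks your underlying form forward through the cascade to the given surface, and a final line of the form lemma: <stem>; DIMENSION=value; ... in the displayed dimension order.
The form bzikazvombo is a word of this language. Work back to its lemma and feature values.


underlying: bz-ikaz-vem-be
TOR=zo - signalled by the affix bz-
MOD=ib - signalled by the affix -be
NUM=pa - signalled by the affix -vem
check: bzikazvembe -> bzikazvombe -> bzikazvombo -> bzikazvombo
lemma: ikaz; TOR=zo; MOD=ib; NUM=pa


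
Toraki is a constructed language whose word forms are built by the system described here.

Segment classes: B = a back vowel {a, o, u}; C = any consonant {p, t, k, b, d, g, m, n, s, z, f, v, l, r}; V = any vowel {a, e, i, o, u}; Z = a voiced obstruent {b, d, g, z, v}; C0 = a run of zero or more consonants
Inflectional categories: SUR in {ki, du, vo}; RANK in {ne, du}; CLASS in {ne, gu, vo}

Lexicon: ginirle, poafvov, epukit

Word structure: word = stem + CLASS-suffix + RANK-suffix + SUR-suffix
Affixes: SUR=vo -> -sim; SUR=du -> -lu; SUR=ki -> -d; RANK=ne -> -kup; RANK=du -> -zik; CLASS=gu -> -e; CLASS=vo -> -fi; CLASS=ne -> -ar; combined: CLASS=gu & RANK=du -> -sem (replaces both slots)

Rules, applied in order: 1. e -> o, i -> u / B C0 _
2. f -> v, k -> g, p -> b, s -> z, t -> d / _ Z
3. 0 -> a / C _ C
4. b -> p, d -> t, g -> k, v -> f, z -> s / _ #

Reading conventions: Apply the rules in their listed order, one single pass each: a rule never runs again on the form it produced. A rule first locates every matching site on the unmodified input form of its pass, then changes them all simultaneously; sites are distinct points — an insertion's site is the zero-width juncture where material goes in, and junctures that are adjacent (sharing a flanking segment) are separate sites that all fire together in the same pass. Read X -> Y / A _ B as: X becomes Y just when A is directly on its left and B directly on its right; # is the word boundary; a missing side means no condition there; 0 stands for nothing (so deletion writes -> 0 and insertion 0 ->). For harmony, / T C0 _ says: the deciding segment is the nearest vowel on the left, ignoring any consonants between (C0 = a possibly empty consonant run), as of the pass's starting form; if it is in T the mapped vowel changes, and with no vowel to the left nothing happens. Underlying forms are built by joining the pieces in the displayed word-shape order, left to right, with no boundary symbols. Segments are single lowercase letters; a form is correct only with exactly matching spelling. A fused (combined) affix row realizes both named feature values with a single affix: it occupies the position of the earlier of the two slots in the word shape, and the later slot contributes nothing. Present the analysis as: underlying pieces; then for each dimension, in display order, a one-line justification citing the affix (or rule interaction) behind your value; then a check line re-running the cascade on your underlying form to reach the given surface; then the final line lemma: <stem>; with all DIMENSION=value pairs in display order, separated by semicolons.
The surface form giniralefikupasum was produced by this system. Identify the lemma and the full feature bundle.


underlying: ginirle-fi-kup-sim
SUR=vo - signalled by the affix -sim
RANK=ne - signalled by the affix -kup
CLASS=vo - signalled by the affix -fi
check: ginirlefikupsim -> ginirlefikupsum -> ginirlefikupsum -> giniralefikupasum -> giniralefikupasum
lemma: ginirle; SUR=vo; RANK=ne; CLASS=vo


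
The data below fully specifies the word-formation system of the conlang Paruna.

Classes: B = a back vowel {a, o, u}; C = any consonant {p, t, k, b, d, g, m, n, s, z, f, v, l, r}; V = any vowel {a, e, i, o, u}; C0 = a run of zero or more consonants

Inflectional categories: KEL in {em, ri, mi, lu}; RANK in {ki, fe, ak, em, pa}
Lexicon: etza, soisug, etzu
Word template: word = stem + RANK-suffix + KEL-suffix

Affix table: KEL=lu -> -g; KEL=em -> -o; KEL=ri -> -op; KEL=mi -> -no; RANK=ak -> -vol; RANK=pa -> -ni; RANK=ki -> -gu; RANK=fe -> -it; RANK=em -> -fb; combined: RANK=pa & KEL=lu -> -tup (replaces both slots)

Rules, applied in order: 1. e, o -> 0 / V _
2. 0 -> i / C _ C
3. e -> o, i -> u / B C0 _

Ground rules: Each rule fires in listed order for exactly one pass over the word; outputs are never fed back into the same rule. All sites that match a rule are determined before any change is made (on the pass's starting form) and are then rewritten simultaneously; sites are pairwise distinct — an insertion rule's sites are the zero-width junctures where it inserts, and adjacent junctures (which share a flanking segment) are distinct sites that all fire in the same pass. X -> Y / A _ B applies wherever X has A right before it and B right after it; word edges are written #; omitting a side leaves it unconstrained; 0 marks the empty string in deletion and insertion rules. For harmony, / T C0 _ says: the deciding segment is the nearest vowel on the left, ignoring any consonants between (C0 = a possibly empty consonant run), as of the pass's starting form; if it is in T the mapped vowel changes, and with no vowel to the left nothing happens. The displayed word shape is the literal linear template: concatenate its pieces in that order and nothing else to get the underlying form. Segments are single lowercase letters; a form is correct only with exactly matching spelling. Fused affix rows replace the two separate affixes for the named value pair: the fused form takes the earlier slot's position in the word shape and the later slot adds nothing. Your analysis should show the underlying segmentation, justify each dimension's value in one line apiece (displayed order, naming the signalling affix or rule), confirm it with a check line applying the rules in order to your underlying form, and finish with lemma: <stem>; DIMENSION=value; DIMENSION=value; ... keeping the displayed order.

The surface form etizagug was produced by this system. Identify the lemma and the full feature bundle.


underlying: etza-gu-g
KEL=lu - signalled by the affix -g
RANK=ki - signalled by the affix -gu
check: etzagug -> etzagug -> etizagug -> etizagug
lemma: etza; KEL=lu; RANK=ki


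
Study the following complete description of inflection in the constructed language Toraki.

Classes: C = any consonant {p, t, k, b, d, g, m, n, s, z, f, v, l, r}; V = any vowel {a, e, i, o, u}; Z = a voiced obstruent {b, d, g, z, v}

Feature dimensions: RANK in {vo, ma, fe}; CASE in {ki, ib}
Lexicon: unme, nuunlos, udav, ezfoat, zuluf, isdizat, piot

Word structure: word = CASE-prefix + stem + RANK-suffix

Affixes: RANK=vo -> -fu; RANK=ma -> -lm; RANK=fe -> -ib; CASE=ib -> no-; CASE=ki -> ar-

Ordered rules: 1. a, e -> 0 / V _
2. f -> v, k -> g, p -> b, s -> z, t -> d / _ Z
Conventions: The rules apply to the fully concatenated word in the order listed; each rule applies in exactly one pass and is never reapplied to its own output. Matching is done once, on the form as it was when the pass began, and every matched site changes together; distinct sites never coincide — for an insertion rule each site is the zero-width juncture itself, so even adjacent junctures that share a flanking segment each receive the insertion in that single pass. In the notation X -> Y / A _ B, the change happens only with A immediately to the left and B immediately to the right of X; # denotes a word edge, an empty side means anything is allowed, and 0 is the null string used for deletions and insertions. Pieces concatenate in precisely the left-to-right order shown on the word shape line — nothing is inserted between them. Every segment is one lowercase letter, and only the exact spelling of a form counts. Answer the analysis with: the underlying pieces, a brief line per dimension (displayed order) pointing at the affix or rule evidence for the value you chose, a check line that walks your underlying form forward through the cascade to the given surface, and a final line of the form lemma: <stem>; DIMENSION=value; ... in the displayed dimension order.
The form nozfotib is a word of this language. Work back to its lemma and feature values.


underlying: no-ezfoat-ib
RANK=fe - signalled by the affix -ib
CASE=ib - signalled by the affix no-
check: noezfoatib -> nozfotib -> nozfotib
lemma: ezfoat; RANK=fe; CASE=ib
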